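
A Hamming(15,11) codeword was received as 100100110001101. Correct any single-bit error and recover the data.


Syndrome = 4: error at position 4

Data: 00010001101 (corrected bit 4)


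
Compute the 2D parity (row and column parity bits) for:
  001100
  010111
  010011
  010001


Row parities: 0010
Column parities: 011001

Row P: 0010, Col P: 011001, Corner: 1


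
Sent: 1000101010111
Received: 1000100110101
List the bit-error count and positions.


XOR: 0000001100010

3 error(s) at position(s): 6, 7, 11


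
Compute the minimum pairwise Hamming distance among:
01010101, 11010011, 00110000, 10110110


Comparing all pairs, minimum distance: 3
Can detect 2 errors, correct 1 errors

3


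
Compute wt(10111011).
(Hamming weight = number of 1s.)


Counting 1s in 10111011

6


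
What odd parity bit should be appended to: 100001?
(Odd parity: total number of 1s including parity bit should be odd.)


Number of 1s in data: 2
Parity bit: 1

1


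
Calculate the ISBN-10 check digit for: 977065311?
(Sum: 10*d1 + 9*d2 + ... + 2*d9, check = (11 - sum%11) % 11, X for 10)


Weighted sum: 287
287 mod 11 = 1

Check digit: X


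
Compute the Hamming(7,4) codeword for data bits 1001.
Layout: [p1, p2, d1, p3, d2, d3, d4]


Parity bits: p1=0, p2=0, p3=1

0011001


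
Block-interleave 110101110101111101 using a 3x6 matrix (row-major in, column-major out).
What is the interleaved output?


Matrix:
  110101
  110101
  111101
Read columns: 111111001111000111

111111001111000111


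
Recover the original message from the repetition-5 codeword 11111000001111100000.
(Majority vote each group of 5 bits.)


Groups: 11111, 00000, 11111, 00000
Majority votes: 1010

1010


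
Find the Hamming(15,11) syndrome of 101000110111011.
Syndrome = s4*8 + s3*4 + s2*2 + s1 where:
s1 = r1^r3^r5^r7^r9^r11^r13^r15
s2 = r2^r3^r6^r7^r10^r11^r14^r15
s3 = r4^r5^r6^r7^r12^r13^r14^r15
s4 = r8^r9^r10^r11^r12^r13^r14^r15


s1=1, s2=0, s3=0, s4=0

Syndrome = 1 (error at position 1)


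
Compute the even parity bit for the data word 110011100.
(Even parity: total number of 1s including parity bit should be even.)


Number of 1s in data: 5
Parity bit: 1

1


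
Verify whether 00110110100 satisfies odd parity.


Number of 1s: 5

Yes, parity is correct (5 ones)


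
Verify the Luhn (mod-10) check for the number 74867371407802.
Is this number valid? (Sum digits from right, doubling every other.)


Luhn sum = 59
59 mod 10 = 9

Invalid (Luhn sum mod 10 = 9)


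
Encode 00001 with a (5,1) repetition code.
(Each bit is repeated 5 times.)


Each bit -> 5 copies

0000000000000000000011111


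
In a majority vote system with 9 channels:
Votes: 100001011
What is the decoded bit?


Ones: 4 out of 9
Threshold: 5

0 (4/9 voted 1)


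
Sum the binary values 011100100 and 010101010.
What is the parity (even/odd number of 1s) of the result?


011100100 = 228
010101010 = 170
Sum = 398 = 110001110
1s count = 5

odd parity (5 ones in 110001110)


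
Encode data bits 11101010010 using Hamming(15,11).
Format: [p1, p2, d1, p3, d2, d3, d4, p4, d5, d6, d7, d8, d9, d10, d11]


Parity bits: p1=0, p2=0, p3=1, p4=1

001111011010010


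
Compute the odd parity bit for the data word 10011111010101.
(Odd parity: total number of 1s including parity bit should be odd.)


Number of 1s in data: 9
Parity bit: 0

0


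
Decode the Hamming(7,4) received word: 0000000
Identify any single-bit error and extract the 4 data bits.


Syndrome = 0: no error detected

Data: 0000 (no errors)


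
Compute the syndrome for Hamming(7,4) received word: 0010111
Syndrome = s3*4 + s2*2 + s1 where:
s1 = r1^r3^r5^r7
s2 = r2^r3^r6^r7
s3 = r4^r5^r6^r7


s1=1, s2=1, s3=1

Syndrome = 7 (error at position 7)


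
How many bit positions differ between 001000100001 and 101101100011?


XOR: 100101000010
Count of 1s: 4

4


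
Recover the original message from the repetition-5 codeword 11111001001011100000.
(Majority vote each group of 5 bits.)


Groups: 11111, 00100, 10111, 00000
Majority votes: 1010

1010


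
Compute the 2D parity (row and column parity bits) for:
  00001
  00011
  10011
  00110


Row parities: 1010
Column parities: 10111

Row P: 1010, Col P: 10111, Corner: 0


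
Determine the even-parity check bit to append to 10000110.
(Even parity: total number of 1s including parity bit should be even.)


Number of 1s in data: 3
Parity bit: 1

1


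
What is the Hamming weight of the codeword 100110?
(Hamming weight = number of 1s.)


Counting 1s in 100110

3


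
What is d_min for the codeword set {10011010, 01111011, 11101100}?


Comparing all pairs, minimum distance: 4
Can detect 3 errors, correct 1 errors

4


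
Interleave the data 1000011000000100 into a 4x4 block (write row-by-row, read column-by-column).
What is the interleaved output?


Matrix:
  1000
  0110
  0000
  0100
Read columns: 1000010101000000

1000010101000000


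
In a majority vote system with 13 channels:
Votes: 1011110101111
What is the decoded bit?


Ones: 10 out of 13
Threshold: 7

1 (10/13 voted 1)


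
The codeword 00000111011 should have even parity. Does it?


Number of 1s: 5

No, parity error (5 ones)


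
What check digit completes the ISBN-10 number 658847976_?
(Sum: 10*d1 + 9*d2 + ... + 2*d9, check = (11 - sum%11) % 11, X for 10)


Weighted sum: 353
353 mod 11 = 1

Check digit: X


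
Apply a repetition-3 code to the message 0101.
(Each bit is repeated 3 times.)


Each bit -> 3 copies

000111000111


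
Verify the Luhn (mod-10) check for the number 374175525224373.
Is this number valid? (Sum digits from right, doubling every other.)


Luhn sum = 61
61 mod 10 = 1

Invalid (Luhn sum mod 10 = 1)


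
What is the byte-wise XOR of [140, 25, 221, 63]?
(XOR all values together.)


XOR chain: 140 ^ 25 ^ 221 ^ 63 = 119

119


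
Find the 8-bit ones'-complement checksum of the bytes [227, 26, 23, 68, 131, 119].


Sum = 594 mod 256 = 82
Complement = 173

173


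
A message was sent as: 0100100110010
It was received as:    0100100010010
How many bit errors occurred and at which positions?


XOR: 0000000100000

1 error(s) at position(s): 7


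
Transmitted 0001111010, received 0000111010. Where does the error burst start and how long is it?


XOR: 0001000000

Burst at position 3, length 1


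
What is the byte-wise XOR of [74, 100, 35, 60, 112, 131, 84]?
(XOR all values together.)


XOR chain: 74 ^ 100 ^ 35 ^ 60 ^ 112 ^ 131 ^ 84 = 150

150


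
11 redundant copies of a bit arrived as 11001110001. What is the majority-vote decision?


Ones: 6 out of 11
Threshold: 6

1 (6/11 voted 1)


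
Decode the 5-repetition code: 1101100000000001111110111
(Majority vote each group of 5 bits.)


Groups: 11011, 00000, 00000, 11111, 10111
Majority votes: 10011

10011


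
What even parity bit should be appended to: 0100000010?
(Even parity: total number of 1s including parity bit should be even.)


Number of 1s in data: 2
Parity bit: 0

0


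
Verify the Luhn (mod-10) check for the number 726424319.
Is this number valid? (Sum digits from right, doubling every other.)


Luhn sum = 49
49 mod 10 = 9

Invalid (Luhn sum mod 10 = 9)


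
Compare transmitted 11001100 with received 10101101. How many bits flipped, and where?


XOR: 01100001

3 error(s) at position(s): 1, 2, 7


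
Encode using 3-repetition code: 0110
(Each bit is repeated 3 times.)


Each bit -> 3 copies

000111111000


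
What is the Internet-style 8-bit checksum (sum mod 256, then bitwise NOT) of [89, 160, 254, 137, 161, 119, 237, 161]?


Sum = 1318 mod 256 = 38
Complement = 217

217


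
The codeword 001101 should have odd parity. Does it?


Number of 1s: 3

Yes, parity is correct (3 ones)


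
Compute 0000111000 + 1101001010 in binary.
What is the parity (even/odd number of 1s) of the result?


0000111000 = 56
1101001010 = 842
Sum = 898 = 1110000010
1s count = 4

even parity (4 ones in 1110000010)


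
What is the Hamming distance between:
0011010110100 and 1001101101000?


XOR: 1010111011100
Count of 1s: 8

8


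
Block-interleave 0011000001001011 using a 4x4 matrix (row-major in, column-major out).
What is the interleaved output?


Matrix:
  0011
  0000
  0100
  1011
Read columns: 0001001010011001

0001001010011001


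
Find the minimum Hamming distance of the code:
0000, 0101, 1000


Comparing all pairs, minimum distance: 1
Can detect 0 errors, correct 0 errors

1


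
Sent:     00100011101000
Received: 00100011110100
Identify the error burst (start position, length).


XOR: 00000000011100

Burst at position 9, length 3


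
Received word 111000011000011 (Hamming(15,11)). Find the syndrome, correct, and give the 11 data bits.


Syndrome = 0: no error detected

Data: 10001000011 (no errors)


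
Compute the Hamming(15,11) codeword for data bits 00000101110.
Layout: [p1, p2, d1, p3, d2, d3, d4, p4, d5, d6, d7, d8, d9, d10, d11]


Parity bits: p1=1, p2=0, p3=1, p4=0

100100000101110


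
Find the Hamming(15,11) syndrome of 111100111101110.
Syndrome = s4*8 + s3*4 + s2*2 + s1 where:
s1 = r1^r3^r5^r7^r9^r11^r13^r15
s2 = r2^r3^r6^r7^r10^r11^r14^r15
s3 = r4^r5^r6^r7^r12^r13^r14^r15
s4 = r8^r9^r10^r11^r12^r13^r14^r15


s1=1, s2=1, s3=1, s4=0

Syndrome = 7 (error at position 7)


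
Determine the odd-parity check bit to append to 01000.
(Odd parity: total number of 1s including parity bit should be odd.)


Number of 1s in data: 1
Parity bit: 0

0


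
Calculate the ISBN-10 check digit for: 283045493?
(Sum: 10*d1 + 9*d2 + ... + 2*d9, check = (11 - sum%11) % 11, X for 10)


Weighted sum: 214
214 mod 11 = 5

Check digit: 6


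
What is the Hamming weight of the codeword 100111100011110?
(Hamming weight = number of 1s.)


Counting 1s in 100111100011110

9


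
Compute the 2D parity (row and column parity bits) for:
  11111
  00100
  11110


Row parities: 110
Column parities: 00101

Row P: 110, Col P: 00101, Corner: 0


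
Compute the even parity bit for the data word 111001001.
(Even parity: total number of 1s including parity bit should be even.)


Number of 1s in data: 5
Parity bit: 1

1


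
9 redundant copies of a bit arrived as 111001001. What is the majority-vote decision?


Ones: 5 out of 9
Threshold: 5

1 (5/9 voted 1)


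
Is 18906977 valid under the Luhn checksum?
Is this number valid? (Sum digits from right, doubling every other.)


Luhn sum = 43
43 mod 10 = 3

Invalid (Luhn sum mod 10 = 3)


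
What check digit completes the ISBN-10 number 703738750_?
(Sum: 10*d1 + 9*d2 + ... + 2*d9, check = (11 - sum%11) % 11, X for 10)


Weighted sum: 244
244 mod 11 = 2

Check digit: 9


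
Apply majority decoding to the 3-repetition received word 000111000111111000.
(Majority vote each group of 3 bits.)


Groups: 000, 111, 000, 111, 111, 000
Majority votes: 010110

010110


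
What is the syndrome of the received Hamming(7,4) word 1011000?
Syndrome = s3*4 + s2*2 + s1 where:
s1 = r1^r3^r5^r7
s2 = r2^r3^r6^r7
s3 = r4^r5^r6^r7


s1=0, s2=1, s3=1

Syndrome = 6 (error at position 6)


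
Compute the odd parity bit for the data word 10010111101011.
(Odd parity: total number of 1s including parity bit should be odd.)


Number of 1s in data: 9
Parity bit: 0

0


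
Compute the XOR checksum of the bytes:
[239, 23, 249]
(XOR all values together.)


XOR chain: 239 ^ 23 ^ 249 = 1

1


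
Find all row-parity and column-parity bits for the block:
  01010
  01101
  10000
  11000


Row parities: 0110
Column parities: 01111

Row P: 0110, Col P: 01111, Corner: 0


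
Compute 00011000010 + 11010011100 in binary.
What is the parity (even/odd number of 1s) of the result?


00011000010 = 194
11010011100 = 1692
Sum = 1886 = 11101011110
1s count = 8

even parity (8 ones in 11101011110)


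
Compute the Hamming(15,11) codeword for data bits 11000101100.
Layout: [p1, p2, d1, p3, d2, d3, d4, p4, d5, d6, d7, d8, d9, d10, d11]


Parity bits: p1=1, p2=0, p3=1, p4=1

101110010101100


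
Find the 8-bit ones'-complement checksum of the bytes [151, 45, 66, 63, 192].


Sum = 517 mod 256 = 5
Complement = 250

250


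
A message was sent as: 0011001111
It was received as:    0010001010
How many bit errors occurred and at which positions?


XOR: 0001000101

3 error(s) at position(s): 3, 7, 9


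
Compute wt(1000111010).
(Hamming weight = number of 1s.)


Counting 1s in 1000111010

5


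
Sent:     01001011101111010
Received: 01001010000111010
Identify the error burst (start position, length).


XOR: 00000001101000000

Burst at position 7, length 4


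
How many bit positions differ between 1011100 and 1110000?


XOR: 0101100
Count of 1s: 3

3


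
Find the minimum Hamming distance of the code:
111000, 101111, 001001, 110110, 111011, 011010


Comparing all pairs, minimum distance: 2
Can detect 1 errors, correct 0 errors

2


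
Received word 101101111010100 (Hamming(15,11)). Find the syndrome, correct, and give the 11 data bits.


Syndrome = 0: no error detected

Data: 10111010100 (no errors)


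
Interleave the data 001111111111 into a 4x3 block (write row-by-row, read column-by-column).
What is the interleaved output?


Matrix:
  001
  111
  111
  111
Read columns: 011101111111

011101111111


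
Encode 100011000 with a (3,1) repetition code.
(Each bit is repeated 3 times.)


Each bit -> 3 copies

111000000000111111000000000


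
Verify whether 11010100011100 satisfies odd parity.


Number of 1s: 7

Yes, parity is correct (7 ones)


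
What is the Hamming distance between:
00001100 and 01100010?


XOR: 01101110
Count of 1s: 5

5


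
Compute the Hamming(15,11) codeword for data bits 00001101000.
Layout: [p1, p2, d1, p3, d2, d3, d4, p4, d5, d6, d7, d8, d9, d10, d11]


Parity bits: p1=1, p2=1, p3=1, p4=1

110100011101000


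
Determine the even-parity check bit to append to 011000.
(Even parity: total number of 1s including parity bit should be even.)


Number of 1s in data: 2
Parity bit: 0

0


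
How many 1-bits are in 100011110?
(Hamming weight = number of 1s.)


Counting 1s in 100011110

5


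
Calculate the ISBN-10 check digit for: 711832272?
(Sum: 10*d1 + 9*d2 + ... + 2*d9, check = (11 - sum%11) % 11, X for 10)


Weighted sum: 204
204 mod 11 = 6

Check digit: 5


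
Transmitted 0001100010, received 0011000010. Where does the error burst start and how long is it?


XOR: 0010100000

Burst at position 2, length 3


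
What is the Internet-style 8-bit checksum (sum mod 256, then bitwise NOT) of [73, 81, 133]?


Sum = 287 mod 256 = 31
Complement = 224

224


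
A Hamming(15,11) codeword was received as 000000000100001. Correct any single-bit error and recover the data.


Syndrome = 5: error at position 5

Data: 01000100001 (corrected bit 5)


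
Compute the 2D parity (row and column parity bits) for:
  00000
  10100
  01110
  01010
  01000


Row parities: 00101
Column parities: 11000

Row P: 00101, Col P: 11000, Corner: 0


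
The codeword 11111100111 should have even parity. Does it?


Number of 1s: 9

No, parity error (9 ones)


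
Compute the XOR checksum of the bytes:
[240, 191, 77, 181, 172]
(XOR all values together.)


XOR chain: 240 ^ 191 ^ 77 ^ 181 ^ 172 = 27

27


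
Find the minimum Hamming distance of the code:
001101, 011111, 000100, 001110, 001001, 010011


Comparing all pairs, minimum distance: 1
Can detect 0 errors, correct 0 errors

1


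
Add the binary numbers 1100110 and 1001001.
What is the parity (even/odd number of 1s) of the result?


1100110 = 102
1001001 = 73
Sum = 175 = 10101111
1s count = 6

even parity (6 ones in 10101111)


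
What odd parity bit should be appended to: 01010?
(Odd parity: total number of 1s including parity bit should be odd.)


Number of 1s in data: 2
Parity bit: 1

1


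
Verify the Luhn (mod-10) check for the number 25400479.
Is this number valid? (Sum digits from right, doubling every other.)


Luhn sum = 35
35 mod 10 = 5

Invalid (Luhn sum mod 10 = 5)


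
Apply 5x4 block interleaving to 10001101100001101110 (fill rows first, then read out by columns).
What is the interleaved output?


Matrix:
  1000
  1101
  1000
  0110
  1110
Read columns: 11101010110001101000

11101010110001101000


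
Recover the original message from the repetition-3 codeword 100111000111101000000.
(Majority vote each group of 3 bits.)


Groups: 100, 111, 000, 111, 101, 000, 000
Majority votes: 0101100

0101100


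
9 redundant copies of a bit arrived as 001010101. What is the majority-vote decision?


Ones: 4 out of 9
Threshold: 5

0 (4/9 voted 1)


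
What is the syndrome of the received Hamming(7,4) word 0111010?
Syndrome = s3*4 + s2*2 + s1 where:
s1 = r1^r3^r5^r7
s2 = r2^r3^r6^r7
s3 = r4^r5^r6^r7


s1=1, s2=1, s3=0

Syndrome = 3 (error at position 3)


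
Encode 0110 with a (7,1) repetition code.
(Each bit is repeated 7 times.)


Each bit -> 7 copies

0000000111111111111110000000


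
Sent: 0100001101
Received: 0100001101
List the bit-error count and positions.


XOR: 0000000000

0 errors (received matches sent)


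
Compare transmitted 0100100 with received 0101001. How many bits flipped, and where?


XOR: 0001101

3 error(s) at position(s): 3, 4, 6


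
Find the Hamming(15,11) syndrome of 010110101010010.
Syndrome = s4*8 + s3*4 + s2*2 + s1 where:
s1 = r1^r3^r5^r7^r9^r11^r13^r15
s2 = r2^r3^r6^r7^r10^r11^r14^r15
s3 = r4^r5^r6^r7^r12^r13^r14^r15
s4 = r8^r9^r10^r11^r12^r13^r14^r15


s1=0, s2=0, s3=0, s4=1

Syndrome = 8 (error at position 8)


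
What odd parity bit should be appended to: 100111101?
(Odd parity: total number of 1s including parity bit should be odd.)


Number of 1s in data: 6
Parity bit: 1

1


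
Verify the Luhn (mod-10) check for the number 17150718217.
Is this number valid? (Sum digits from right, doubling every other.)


Luhn sum = 32
32 mod 10 = 2

Invalid (Luhn sum mod 10 = 2)


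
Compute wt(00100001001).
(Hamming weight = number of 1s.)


Counting 1s in 00100001001

3


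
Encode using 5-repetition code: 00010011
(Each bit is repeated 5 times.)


Each bit -> 5 copies

0000000000000001111100000000001111111111


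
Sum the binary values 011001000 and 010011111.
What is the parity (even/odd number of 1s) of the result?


011001000 = 200
010011111 = 159
Sum = 359 = 101100111
1s count = 6

even parity (6 ones in 101100111)


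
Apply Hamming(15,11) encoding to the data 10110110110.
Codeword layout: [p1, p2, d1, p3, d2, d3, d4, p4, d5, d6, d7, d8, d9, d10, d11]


Parity bits: p1=0, p2=0, p3=0, p4=0

001001100110110


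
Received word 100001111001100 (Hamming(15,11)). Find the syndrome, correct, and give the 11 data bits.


Syndrome = 0: no error detected

Data: 00111001100 (no errors)


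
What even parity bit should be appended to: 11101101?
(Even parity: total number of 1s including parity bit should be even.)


Number of 1s in data: 6
Parity bit: 0

0


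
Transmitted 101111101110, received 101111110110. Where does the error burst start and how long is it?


XOR: 000000011000

Burst at position 7, length 2


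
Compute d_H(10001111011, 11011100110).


XOR: 01010011101
Count of 1s: 6

6


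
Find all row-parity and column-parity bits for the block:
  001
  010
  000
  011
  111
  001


Row parities: 110011
Column parities: 110

Row P: 110011, Col P: 110, Corner: 0


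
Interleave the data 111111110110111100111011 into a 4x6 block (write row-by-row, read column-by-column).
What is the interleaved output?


Matrix:
  111111
  110110
  111100
  111011
Read columns: 111111111011111011011001

111111111011111011011001


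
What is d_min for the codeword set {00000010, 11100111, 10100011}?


Comparing all pairs, minimum distance: 2
Can detect 1 errors, correct 0 errors

2


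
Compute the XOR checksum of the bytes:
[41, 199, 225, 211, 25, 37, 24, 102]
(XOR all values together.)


XOR chain: 41 ^ 199 ^ 225 ^ 211 ^ 25 ^ 37 ^ 24 ^ 102 = 158

158


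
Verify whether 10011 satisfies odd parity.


Number of 1s: 3

Yes, parity is correct (3 ones)


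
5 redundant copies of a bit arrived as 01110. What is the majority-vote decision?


Ones: 3 out of 5
Threshold: 3

1 (3/5 voted 1)


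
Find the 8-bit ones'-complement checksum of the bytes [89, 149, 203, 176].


Sum = 617 mod 256 = 105
Complement = 150

150


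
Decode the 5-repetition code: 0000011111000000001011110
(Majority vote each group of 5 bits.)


Groups: 00000, 11111, 00000, 00010, 11110
Majority votes: 01001

01001


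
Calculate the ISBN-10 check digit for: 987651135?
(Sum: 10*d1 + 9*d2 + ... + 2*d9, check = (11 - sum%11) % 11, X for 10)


Weighted sum: 318
318 mod 11 = 10

Check digit: 1


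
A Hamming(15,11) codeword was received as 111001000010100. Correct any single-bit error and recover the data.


Syndrome = 0: no error detected

Data: 10100010100 (no errors)


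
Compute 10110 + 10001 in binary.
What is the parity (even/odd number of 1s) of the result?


10110 = 22
10001 = 17
Sum = 39 = 100111
1s count = 4

even parity (4 ones in 100111)


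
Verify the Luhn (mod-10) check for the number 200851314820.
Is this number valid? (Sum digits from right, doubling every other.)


Luhn sum = 41
41 mod 10 = 1

Invalid (Luhn sum mod 10 = 1)


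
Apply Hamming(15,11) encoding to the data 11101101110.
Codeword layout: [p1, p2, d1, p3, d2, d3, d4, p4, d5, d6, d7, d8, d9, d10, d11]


Parity bits: p1=0, p2=0, p3=1, p4=1

001111011101110


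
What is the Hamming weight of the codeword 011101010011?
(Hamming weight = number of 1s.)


Counting 1s in 011101010011

7


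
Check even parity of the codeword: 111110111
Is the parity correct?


Number of 1s: 8

Yes, parity is correct (8 ones)


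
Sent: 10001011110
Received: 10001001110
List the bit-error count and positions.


XOR: 00000010000

1 error(s) at position(s): 6


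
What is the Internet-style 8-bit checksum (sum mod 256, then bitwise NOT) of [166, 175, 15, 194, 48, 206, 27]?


Sum = 831 mod 256 = 63
Complement = 192

192


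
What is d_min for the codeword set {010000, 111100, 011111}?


Comparing all pairs, minimum distance: 3
Can detect 2 errors, correct 1 errors

3


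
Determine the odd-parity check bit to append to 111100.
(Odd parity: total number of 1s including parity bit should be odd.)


Number of 1s in data: 4
Parity bit: 1

1


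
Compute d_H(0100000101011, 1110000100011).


XOR: 1010000001000
Count of 1s: 3

3


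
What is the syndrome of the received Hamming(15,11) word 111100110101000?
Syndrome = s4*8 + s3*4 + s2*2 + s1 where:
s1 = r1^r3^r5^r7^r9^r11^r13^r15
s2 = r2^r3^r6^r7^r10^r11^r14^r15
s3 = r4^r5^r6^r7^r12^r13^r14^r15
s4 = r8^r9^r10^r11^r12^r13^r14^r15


s1=1, s2=0, s3=1, s4=1

Syndrome = 13 (error at position 13)


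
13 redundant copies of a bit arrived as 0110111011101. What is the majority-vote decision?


Ones: 9 out of 13
Threshold: 7

1 (9/13 voted 1)


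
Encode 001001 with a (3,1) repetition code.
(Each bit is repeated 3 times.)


Each bit -> 3 copies

000000111000000111


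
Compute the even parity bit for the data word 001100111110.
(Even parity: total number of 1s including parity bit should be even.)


Number of 1s in data: 7
Parity bit: 1

1


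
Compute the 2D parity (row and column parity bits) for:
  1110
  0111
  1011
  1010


Row parities: 1110
Column parities: 1000

Row P: 1110, Col P: 1000, Corner: 1


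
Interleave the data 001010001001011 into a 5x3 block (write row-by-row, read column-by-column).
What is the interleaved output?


Matrix:
  001
  010
  001
  001
  011
Read columns: 000000100110111

000000100110111


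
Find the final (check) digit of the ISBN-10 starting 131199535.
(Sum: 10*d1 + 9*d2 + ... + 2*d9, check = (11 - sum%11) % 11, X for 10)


Weighted sum: 190
190 mod 11 = 3

Check digit: 8


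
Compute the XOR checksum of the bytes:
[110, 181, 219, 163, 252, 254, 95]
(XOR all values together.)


XOR chain: 110 ^ 181 ^ 219 ^ 163 ^ 252 ^ 254 ^ 95 = 254

254


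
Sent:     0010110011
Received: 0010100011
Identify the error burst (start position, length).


XOR: 0000010000

Burst at position 5, length 1


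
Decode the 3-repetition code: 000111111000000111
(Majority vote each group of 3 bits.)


Groups: 000, 111, 111, 000, 000, 111
Majority votes: 011001

011001


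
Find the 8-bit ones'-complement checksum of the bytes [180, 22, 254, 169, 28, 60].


Sum = 713 mod 256 = 201
Complement = 54

54


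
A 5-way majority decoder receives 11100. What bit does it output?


Ones: 3 out of 5
Threshold: 3

1 (3/5 voted 1)


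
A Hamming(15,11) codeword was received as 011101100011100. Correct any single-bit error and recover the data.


Syndrome = 14: error at position 14

Data: 10110011110 (corrected bit 14)


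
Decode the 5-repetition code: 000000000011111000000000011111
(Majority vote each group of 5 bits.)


Groups: 00000, 00000, 11111, 00000, 00000, 11111
Majority votes: 001001

001001


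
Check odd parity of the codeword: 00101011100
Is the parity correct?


Number of 1s: 5

Yes, parity is correct (5 ones)


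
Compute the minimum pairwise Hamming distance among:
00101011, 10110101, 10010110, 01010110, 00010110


Comparing all pairs, minimum distance: 1
Can detect 0 errors, correct 0 errors

1


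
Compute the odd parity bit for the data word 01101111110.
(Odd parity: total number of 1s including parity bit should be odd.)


Number of 1s in data: 8
Parity bit: 1

1


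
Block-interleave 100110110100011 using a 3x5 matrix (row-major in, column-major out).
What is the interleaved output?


Matrix:
  10011
  01101
  00011
Read columns: 100010010101111

100010010101111


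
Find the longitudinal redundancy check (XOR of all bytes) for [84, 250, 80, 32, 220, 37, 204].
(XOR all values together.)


XOR chain: 84 ^ 250 ^ 80 ^ 32 ^ 220 ^ 37 ^ 204 = 235

235


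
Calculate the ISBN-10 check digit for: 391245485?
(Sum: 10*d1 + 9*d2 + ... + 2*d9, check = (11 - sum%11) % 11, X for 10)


Weighted sum: 232
232 mod 11 = 1

Check digit: X


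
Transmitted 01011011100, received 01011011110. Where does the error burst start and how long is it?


XOR: 00000000010

Burst at position 9, length 1


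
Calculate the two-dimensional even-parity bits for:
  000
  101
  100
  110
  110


Row parities: 00100
Column parities: 001

Row P: 00100, Col P: 001, Corner: 1


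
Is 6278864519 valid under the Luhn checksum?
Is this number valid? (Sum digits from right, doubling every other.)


Luhn sum = 55
55 mod 10 = 5

Invalid (Luhn sum mod 10 = 5)


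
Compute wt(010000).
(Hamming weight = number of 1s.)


Counting 1s in 010000

1


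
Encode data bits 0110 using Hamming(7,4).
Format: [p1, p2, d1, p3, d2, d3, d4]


Parity bits: p1=1, p2=1, p3=0

1100110


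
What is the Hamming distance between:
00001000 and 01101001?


XOR: 01100001
Count of 1s: 3

3


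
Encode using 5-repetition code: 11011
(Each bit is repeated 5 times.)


Each bit -> 5 copies

1111111111000001111111111


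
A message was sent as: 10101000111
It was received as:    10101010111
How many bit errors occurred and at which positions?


XOR: 00000010000

1 error(s) at position(s): 6


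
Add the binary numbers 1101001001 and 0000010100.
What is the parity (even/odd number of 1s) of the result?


1101001001 = 841
0000010100 = 20
Sum = 861 = 1101011101
1s count = 7

odd parity (7 ones in 1101011101)


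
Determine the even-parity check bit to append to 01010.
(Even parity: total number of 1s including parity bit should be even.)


Number of 1s in data: 2
Parity bit: 0

0


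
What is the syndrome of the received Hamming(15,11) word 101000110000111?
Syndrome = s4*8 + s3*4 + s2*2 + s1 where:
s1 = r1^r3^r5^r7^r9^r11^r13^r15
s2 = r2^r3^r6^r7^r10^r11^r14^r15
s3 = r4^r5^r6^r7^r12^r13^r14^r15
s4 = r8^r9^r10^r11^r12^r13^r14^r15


s1=1, s2=0, s3=0, s4=0

Syndrome = 1 (error at position 1)


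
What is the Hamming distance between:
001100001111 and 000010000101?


XOR: 001110001010
Count of 1s: 5

5


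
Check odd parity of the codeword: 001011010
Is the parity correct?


Number of 1s: 4

No, parity error (4 ones)


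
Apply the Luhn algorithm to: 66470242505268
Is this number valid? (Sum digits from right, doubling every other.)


Luhn sum = 51
51 mod 10 = 1

Invalid (Luhn sum mod 10 = 1)


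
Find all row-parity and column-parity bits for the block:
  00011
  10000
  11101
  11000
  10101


Row parities: 01001
Column parities: 00011

Row P: 01001, Col P: 00011, Corner: 0


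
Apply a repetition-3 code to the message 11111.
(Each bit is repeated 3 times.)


Each bit -> 3 copies

111111111111111


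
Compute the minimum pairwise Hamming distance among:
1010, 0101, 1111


Comparing all pairs, minimum distance: 2
Can detect 1 errors, correct 0 errors

2


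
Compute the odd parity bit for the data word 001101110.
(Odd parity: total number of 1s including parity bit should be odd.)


Number of 1s in data: 5
Parity bit: 0

0


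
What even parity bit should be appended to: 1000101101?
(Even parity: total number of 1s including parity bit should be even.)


Number of 1s in data: 5
Parity bit: 1

1


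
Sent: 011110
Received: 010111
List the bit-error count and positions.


XOR: 001001

2 error(s) at position(s): 2, 5


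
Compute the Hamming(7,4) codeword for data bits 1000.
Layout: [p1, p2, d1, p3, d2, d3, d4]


Parity bits: p1=1, p2=1, p3=0

1110000


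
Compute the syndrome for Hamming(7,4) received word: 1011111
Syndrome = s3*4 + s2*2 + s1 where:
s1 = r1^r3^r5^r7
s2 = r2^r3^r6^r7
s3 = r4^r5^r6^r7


s1=0, s2=1, s3=0

Syndrome = 2 (error at position 2)


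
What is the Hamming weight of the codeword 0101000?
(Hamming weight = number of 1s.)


Counting 1s in 0101000

2


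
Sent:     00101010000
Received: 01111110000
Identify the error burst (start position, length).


XOR: 01010100000

Burst at position 1, length 5


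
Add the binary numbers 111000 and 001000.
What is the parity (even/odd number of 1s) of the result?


111000 = 56
001000 = 8
Sum = 64 = 1000000
1s count = 1

odd parity (1 ones in 1000000)


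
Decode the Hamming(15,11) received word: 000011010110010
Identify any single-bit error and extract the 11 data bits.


Syndrome = 4: error at position 4

Data: 01100110010 (corrected bit 4)


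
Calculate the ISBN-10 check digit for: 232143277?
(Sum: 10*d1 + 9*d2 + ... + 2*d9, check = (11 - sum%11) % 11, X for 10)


Weighted sum: 152
152 mod 11 = 9

Check digit: 2


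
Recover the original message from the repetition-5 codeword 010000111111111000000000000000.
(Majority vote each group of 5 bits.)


Groups: 01000, 01111, 11111, 00000, 00000, 00000
Majority votes: 011000

011000


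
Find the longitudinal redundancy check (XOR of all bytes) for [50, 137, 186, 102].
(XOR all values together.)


XOR chain: 50 ^ 137 ^ 186 ^ 102 = 103

103


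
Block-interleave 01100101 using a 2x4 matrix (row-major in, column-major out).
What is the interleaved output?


Matrix:
  0110
  0101
Read columns: 00111001

00111001


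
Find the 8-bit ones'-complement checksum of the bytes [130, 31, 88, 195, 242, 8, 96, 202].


Sum = 992 mod 256 = 224
Complement = 31

31


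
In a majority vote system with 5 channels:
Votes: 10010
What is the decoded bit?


Ones: 2 out of 5
Threshold: 3

0 (2/5 voted 1)


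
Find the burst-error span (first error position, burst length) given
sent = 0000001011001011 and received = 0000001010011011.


XOR: 0000000001010000

Burst at position 9, length 3


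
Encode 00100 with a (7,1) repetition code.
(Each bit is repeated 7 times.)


Each bit -> 7 copies

00000000000000111111100000000000000


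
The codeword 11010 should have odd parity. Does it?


Number of 1s: 3

Yes, parity is correct (3 ones)


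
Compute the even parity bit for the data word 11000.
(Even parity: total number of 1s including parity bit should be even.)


Number of 1s in data: 2
Parity bit: 0

0


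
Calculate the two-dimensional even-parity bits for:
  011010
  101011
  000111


Row parities: 101
Column parities: 110110

Row P: 101, Col P: 110110, Corner: 0


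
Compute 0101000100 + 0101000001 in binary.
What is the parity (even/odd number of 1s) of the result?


0101000100 = 324
0101000001 = 321
Sum = 645 = 1010000101
1s count = 4

even parity (4 ones in 1010000101)


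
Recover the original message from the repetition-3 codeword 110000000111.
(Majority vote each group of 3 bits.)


Groups: 110, 000, 000, 111
Majority votes: 1001

1001


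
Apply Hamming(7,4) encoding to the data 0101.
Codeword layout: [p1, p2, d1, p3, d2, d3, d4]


Parity bits: p1=0, p2=1, p3=0

0100101


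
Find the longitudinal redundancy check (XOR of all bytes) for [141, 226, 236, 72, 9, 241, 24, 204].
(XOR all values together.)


XOR chain: 141 ^ 226 ^ 236 ^ 72 ^ 9 ^ 241 ^ 24 ^ 204 = 231

231


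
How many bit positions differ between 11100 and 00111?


XOR: 11011
Count of 1s: 4

4


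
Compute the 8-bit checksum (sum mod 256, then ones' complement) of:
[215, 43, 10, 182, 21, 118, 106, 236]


Sum = 931 mod 256 = 163
Complement = 92

92


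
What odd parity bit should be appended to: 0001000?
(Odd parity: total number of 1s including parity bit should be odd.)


Number of 1s in data: 1
Parity bit: 0

0


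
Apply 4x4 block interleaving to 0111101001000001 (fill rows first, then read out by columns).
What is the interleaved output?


Matrix:
  0111
  1010
  0100
  0001
Read columns: 0100101011001001

0100101011001001


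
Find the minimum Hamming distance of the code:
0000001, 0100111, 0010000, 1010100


Comparing all pairs, minimum distance: 2
Can detect 1 errors, correct 0 errors

2


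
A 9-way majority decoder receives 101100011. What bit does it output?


Ones: 5 out of 9
Threshold: 5

1 (5/9 voted 1)


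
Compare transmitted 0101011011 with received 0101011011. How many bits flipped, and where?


XOR: 0000000000

0 errors (received matches sent)


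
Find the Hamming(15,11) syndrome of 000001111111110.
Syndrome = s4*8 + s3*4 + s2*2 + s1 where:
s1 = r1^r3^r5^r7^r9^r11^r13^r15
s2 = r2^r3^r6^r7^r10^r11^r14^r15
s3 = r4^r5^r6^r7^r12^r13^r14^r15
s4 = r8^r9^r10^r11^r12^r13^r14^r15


s1=0, s2=1, s3=1, s4=1

Syndrome = 14 (error at position 14)


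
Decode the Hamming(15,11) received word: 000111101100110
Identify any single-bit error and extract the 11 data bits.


Syndrome = 0: no error detected

Data: 01111100110 (no errors)


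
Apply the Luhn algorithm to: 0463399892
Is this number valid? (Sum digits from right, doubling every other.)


Luhn sum = 53
53 mod 10 = 3

Invalid (Luhn sum mod 10 = 3)


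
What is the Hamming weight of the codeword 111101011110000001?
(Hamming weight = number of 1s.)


Counting 1s in 111101011110000001

10


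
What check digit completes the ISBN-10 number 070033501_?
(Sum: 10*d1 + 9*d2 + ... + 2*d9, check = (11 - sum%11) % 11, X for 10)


Weighted sum: 118
118 mod 11 = 8

Check digit: 3


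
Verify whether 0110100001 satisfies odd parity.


Number of 1s: 4

No, parity error (4 ones)


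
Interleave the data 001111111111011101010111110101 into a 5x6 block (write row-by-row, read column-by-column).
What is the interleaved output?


Matrix:
  001111
  111111
  011101
  010111
  110101
Read columns: 010010111111100111111101011111

010010111111100111111101011111


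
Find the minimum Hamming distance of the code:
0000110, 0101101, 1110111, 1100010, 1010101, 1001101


Comparing all pairs, minimum distance: 2
Can detect 1 errors, correct 0 errors

2


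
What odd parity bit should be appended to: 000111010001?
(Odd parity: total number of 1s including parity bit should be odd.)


Number of 1s in data: 5
Parity bit: 0

0


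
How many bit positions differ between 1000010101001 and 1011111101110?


XOR: 0011101000111
Count of 1s: 7

7


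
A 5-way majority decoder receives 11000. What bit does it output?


Ones: 2 out of 5
Threshold: 3

0 (2/5 voted 1)


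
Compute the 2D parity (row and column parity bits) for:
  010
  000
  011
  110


Row parities: 1000
Column parities: 111

Row P: 1000, Col P: 111, Corner: 1


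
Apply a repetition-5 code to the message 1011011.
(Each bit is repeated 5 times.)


Each bit -> 5 copies

11111000001111111111000001111111111


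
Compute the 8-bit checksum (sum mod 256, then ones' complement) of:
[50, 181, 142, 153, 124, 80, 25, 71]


Sum = 826 mod 256 = 58
Complement = 197

197


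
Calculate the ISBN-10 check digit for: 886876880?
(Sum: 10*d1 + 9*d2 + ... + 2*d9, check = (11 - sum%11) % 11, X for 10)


Weighted sum: 384
384 mod 11 = 10

Check digit: 1


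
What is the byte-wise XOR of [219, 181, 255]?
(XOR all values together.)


XOR chain: 219 ^ 181 ^ 255 = 145

145


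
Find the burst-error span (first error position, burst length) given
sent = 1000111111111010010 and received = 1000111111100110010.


XOR: 0000000000011100000

Burst at position 11, length 3


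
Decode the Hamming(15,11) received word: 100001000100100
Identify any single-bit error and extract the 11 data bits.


Syndrome = 0: no error detected

Data: 00100100100 (no errors)


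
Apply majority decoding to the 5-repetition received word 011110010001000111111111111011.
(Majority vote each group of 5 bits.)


Groups: 01111, 00100, 01000, 11111, 11111, 11011
Majority votes: 100111

100111


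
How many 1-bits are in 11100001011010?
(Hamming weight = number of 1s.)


Counting 1s in 11100001011010

7


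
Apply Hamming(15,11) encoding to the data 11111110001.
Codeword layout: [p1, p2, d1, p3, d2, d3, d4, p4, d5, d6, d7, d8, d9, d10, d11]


Parity bits: p1=0, p2=0, p3=0, p4=0

001011101110001


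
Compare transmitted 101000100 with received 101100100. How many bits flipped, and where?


XOR: 000100000

1 error(s) at position(s): 3


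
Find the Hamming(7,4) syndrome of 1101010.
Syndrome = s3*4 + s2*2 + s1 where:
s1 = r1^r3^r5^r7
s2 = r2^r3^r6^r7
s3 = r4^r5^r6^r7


s1=1, s2=0, s3=0

Syndrome = 1 (error at position 1)


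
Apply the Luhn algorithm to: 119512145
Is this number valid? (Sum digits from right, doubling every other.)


Luhn sum = 32
32 mod 10 = 2

Invalid (Luhn sum mod 10 = 2)


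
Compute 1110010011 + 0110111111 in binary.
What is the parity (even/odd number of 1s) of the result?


1110010011 = 915
0110111111 = 447
Sum = 1362 = 10101010010
1s count = 5

odd parity (5 ones in 10101010010)


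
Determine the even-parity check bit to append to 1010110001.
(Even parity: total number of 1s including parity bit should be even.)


Number of 1s in data: 5
Parity bit: 1

1


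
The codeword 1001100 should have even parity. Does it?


Number of 1s: 3

No, parity error (3 ones)


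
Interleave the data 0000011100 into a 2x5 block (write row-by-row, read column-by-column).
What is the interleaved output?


Matrix:
  00000
  11100
Read columns: 0101010000

0101010000


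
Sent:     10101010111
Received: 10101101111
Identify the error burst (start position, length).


XOR: 00000111000

Burst at position 5, length 3
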